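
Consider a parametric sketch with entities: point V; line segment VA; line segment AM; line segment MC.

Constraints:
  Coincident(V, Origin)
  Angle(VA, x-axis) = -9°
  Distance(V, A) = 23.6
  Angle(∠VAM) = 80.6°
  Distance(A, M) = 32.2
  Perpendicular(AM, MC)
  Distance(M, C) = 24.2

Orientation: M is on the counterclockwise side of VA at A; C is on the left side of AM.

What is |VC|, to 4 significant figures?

28.36

∠VAM = 80.6°, so AM runs at -9.0° + (180° − 80.6°) = 90.40° from the x-axis; with |AM| = 32.2, M = A + 32.2·(cos 90.40°, sin 90.40°) = (23.08, 28.51). The perpendicularity gives MC at right angles to AM; with |MC| = 24.2 on the left of AM, C = M + 24.2·(-1.000, -0.006981) = (-1.115, 28.34). Then |VC| = |C − V| = 28.36.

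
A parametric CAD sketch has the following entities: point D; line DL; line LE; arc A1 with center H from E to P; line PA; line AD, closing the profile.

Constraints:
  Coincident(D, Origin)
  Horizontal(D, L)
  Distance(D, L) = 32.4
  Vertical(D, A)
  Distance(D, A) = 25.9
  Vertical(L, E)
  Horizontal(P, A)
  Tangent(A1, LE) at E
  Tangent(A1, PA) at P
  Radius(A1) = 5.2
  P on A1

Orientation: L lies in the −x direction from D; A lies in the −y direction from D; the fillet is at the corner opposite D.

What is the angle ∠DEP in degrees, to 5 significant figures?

77.574°

D is at the origin; DL is horizontal with |DL| = 32.4 and L on the −x side, so L = (-32.400, 0.0000). D and A share the same x with |DA| = 25.9 and A on the −y side, so A = (0.0000, -25.900). The virtual corner opposite D is at (-32.400, -25.900). The tangent condition forces HE to be normal to LE and A1 meets PA tangentially, so HP is at right angles to PA, with radius 5.2, so the center H sits 5.2 in from both sides at H = (-27.200, -20.700). That places the tangent points at E = (-32.400, -20.700) on LE and P = (-27.200, -25.900) on PA. Then cos ∠DEP = ED·EP / (|ED||EP|), giving 77.574°.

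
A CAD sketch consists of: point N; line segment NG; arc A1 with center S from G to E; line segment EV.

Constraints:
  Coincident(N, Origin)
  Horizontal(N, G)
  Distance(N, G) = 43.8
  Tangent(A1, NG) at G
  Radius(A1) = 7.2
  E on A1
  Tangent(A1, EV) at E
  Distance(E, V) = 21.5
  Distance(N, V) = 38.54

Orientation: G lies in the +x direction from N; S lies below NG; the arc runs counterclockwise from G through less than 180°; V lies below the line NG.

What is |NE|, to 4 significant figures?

37.35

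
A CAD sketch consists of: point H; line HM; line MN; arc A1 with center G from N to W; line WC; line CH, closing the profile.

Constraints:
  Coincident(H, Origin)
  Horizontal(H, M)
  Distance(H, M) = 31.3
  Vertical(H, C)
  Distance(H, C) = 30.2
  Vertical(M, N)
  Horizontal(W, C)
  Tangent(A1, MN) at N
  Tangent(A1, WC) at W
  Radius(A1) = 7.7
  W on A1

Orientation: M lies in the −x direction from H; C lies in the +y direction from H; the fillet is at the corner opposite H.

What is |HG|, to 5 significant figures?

32.607

H is at the origin; HM is horizontal with |HM| = 31.3 and M on the −x side, so M = (-31.300, 0.0000). H and C share the same x with |HC| = 30.2 and C on the +y side, so C = (0.0000, 30.200). The virtual corner opposite H is at (-31.300, 30.200). A1 meets MN tangentially, so GN is at right angles to MN and since A1 is tangent to WC there, GW ⟂ WC, with radius 7.7, so the center G sits 7.7 in from both sides at G = (-23.600, 22.500). Then |HG| = |G − H| = 32.607.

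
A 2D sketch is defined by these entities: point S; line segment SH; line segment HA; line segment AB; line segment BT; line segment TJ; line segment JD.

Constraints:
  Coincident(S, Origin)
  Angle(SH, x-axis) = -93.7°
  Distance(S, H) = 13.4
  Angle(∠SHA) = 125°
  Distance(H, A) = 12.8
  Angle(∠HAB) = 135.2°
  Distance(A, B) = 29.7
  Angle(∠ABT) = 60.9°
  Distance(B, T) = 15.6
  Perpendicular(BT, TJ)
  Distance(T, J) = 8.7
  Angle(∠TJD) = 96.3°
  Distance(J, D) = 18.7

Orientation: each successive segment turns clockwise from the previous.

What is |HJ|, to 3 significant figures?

23.6

∠ABT = 60.9° gives BT at 47.4° from the x-axis; with |BT| = 15.6, T = (-30.1, -1.61). The perpendicularity gives TJ at right angles to BT, so TJ runs at -42.6°; with |TJ| = 8.7, J = (-23.7, -7.49). Then |HJ| = |J − H| = 23.6.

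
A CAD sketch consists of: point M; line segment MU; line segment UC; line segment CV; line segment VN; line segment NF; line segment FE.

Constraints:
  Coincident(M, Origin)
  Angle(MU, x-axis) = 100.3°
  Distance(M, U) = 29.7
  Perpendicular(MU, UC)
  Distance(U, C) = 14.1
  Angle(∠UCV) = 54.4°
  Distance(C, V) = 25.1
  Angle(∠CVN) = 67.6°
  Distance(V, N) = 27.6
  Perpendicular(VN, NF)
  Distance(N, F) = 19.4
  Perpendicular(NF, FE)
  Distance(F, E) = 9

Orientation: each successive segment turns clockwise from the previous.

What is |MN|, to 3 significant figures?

36.0

M is at the origin; MU runs at 100.3° with length 29.7, so U = (-5.31, 29.2). MU ⟂ UC, so UC runs at 10.3°; with |UC| = 14.1, C = (8.56, 31.7). ∠UCV = 54.4° gives CV at -115° from the x-axis; with |CV| = 25.1, V = (-2.16, 9.05). ∠CVN = 67.6° gives VN at 132° from the x-axis; with |VN| = 27.6, N = (-20.7, 29.5). Then |MN| = |N − M| = 36.0.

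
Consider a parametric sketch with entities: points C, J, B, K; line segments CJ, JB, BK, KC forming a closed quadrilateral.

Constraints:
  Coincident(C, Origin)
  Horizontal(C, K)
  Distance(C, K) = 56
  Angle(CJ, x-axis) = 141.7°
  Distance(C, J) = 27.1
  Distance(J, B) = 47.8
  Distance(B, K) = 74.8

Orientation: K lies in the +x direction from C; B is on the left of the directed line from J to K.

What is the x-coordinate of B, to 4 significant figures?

6.265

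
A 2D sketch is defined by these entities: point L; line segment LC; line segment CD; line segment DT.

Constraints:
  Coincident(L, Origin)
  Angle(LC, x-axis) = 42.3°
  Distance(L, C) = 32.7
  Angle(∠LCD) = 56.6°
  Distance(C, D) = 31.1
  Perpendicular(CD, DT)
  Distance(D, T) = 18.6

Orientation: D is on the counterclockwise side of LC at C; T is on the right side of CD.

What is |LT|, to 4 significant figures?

47.73

L is at the origin; LC runs at 42.3° with length 32.7, so C = 32.7·(cos 42.3°, sin 42.3°) = (24.19, 22.01). ∠LCD = 56.6°, so CD runs at 42.3° + (180° − 56.6°) = 165.7° from the x-axis; with |CD| = 31.1, D = C + 31.1·(cos 165.7°, sin 165.7°) = (-5.950, 29.69). The perpendicularity gives DT at right angles to CD; with |DT| = 18.6 on the right of CD, T = D + 18.6·(0.2470, 0.9690) = (-1.356, 47.71). Then |LT| = |T − L| = 47.73.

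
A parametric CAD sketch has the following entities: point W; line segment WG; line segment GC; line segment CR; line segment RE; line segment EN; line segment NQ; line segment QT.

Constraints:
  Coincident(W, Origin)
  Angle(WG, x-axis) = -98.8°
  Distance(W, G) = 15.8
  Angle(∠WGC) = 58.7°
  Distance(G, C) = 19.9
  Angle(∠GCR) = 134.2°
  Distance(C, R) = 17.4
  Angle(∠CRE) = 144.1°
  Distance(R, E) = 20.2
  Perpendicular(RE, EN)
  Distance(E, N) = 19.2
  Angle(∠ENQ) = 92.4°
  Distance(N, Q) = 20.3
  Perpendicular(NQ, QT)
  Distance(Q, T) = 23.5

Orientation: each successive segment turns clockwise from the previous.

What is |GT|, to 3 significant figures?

36.9

∠ENQ = 92.4° gives NQ at -119° from the x-axis; with |NQ| = 20.3, Q = (-1.89, 3.92). NQ is perpendicular to QT, so QT runs at 151°; with |QT| = 23.5, T = (-22.4, 15.5). Then |GT| = |T − G| = 36.9.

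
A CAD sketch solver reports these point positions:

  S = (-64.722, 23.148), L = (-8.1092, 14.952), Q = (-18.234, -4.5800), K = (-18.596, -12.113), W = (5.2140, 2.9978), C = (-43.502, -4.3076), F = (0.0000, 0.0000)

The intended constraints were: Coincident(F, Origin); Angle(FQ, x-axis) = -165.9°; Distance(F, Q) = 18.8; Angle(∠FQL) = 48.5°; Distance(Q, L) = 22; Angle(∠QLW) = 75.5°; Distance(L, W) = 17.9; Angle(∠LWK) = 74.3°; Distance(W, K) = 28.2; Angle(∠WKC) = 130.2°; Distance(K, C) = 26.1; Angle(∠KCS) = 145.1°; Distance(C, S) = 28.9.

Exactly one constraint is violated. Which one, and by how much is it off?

Distance(C, S) = 28.9 — off by 5.80.

F = (0.00, 0.00) ✓; FQ at -165.9° ✓; |FQ| = 18.80 ✓; ∠FQL = 48.50° ✓; |QL| = 22.00 ✓; ∠QLW = 75.50° ✓; |LW| = 17.90 ✓; ∠LWK = 74.30° ✓; |WK| = 28.20 ✓; ∠WKC = 130.2° ✓; |KC| = 26.10 ✓; ∠KCS = 145.1° ✓; |CS| = 34.70 ✗.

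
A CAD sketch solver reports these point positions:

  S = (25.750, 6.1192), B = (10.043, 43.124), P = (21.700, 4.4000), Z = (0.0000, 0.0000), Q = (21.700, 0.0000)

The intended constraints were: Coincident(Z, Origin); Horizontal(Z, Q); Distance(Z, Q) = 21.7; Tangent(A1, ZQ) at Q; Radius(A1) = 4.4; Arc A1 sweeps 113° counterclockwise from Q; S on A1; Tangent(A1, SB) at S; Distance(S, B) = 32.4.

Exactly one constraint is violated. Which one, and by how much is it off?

Distance(S, B) = 32.4 — off by 7.80.

Z = (0.00, 0.00) ✓; Z.y = 0.00, Q.y = 0.00 ✓; |ZQ| = 21.70 ✓; ∠(PQ, QZ) = 90.00° ✓; |PQ| = 4.400 ✓; bearing(P→S) − bearing(P→Q) = 113.0° ✓; |PS| = 4.400 ✓; ∠(PS, SB) = 90.00° ✓; |SB| = 40.20 ✗.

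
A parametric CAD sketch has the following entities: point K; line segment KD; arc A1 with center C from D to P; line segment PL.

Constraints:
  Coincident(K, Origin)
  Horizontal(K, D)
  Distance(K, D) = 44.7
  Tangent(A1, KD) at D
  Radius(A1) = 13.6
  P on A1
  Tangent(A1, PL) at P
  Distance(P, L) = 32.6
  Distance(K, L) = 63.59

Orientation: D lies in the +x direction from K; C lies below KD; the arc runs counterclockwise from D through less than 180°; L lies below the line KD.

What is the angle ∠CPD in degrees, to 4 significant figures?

36.79°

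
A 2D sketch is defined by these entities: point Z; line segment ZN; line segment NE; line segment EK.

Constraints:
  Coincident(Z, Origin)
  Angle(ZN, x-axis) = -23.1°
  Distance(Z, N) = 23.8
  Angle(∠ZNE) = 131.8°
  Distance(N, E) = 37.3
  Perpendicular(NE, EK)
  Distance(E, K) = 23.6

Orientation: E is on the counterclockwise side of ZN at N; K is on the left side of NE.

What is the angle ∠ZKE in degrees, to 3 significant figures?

83.7°

∠ZNE = 131.8°, so NE runs at -23.1° + (180° − 131.8°) = 25.1° from the x-axis; with |NE| = 37.3, E = N + 37.3·(cos 25.1°, sin 25.1°) = (55.7, 6.49). NE is perpendicular to EK; with |EK| = 23.6 on the left of NE, K = E + 23.6·(-0.424, 0.906) = (45.7, 27.9). Then cos ∠ZKE = KZ·KE / (|KZ||KE|), giving 83.7°.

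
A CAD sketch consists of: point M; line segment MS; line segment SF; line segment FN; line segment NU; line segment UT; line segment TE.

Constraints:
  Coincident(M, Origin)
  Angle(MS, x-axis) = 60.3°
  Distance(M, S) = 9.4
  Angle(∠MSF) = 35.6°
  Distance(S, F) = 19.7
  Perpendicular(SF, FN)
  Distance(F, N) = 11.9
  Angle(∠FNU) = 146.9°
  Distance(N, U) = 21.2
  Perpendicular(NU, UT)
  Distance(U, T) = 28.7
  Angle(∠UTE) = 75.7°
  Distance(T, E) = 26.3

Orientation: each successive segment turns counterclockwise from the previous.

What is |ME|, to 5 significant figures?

10.194

M is at the origin; MS runs at 60.3° with length 9.4, so S = (4.6573, 8.1651). ∠MSF = 35.6° gives SF at -155.30° from the x-axis; with |SF| = 19.7, F = (-13.240, -0.066845). The perpendicularity gives FN at right angles to SF, so FN runs at -65.300°; with |FN| = 11.9, N = (-8.2677, -10.878). ∠FNU = 146.9° gives NU at -32.200° from the x-axis; with |NU| = 21.2, U = (9.6716, -22.175). NU is perpendicular to UT, so UT runs at 57.800°; with |UT| = 28.7, T = (24.965, 2.1107). ∠UTE = 75.7° gives TE at 162.10° from the x-axis; with |TE| = 26.3, E = (-0.061770, 10.194). Then |ME| = |E − M| = 10.194.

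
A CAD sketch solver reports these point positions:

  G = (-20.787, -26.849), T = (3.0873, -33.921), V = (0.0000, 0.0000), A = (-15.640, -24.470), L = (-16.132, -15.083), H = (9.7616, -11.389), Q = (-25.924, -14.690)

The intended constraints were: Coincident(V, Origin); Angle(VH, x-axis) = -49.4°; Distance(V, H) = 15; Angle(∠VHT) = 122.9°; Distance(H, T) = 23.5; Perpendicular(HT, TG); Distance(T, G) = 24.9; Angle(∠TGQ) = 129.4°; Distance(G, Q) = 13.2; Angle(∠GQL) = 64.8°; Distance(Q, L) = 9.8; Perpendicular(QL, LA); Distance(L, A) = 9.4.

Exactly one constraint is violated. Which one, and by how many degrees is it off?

Perpendicular(QL, LA) — off by 5.30°.

V = (0.00, 0.00) ✓; VH at -49.40° ✓; |VH| = 15.00 ✓; ∠VHT = 122.9° ✓; |HT| = 23.50 ✓; ∠(HT, TG) = 90.00° ✓; |TG| = 24.90 ✓; ∠TGQ = 129.4° ✓; |GQ| = 13.20 ✓; ∠GQL = 64.80° ✓; |QL| = 9.800 ✓; ∠(QL, LA) = 84.70° ✗; |LA| = 9.400 ✓.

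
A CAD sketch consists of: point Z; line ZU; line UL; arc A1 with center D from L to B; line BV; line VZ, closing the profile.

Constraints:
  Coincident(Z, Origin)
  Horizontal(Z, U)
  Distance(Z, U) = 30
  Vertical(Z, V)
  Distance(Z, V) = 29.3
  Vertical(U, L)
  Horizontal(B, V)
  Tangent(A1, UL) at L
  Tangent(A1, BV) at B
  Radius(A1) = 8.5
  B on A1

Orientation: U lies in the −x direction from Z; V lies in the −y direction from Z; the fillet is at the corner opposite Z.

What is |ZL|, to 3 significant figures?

36.5

Z is at the origin; ZU is horizontal with |ZU| = 30.0 and U on the −x side, so U = (-30.0, 0.00). ZV is vertical with |ZV| = 29.3 and V on the −y side, so V = (0.00, -29.3). The virtual corner opposite Z is at (-30.0, -29.3). A1 meets UL tangentially, so DL is at right angles to UL and the tangent condition forces DB to be normal to BV, with radius 8.5, so the center D sits 8.5 in from both sides at D = (-21.5, -20.8). That places the tangent points at L = (-30.0, -20.8) on UL and B = (-21.5, -29.3) on BV. Then |ZL| = |L − Z| = 36.5.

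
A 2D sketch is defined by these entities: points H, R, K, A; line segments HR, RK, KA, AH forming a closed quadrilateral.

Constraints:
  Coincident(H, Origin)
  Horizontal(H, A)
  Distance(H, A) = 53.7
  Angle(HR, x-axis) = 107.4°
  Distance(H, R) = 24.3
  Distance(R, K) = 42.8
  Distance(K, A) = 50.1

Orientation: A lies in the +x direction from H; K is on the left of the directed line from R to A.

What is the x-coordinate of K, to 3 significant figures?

30.0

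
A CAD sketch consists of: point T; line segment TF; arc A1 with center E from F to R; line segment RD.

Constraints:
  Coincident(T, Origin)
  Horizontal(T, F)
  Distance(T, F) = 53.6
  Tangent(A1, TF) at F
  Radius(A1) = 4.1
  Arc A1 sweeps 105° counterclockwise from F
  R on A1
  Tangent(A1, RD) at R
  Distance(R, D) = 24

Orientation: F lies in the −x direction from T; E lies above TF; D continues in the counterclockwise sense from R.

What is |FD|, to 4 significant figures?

28.43

On A1, F sits at bearing -90° from E; a 105° counterclockwise sweep puts R at bearing 15°, so R = E + 4.1·(cos 15°, sin 15°) = (-49.64, 5.161). The tangent condition forces ER to be normal to RD, so RD runs along (−sin 15°, cos 15°); with |RD| = 24.0, D = (-55.85, 28.34). Then |FD| = |D − F| = 28.43.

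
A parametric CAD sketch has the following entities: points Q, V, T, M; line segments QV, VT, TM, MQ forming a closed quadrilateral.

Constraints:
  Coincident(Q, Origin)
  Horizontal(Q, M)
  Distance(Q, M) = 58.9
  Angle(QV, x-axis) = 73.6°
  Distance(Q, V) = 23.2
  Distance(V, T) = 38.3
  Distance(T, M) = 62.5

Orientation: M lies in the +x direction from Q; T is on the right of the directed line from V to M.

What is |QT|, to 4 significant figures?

15.24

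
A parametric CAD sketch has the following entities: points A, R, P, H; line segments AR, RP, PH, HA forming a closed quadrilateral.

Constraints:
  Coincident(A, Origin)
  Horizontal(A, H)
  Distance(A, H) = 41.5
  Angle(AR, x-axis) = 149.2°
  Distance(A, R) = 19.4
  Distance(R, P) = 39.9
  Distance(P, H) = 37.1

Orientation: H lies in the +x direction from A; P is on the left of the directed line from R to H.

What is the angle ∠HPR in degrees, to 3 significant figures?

100°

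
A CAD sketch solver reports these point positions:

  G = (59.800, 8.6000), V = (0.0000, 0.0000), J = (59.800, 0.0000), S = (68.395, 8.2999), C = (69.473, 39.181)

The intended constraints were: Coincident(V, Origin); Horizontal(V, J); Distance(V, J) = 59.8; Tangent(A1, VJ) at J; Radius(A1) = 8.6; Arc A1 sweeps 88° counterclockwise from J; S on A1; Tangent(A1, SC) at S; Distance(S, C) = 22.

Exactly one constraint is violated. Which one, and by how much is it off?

Distance(S, C) = 22 — off by 8.90.

V = (0.00, 0.00) ✓; V.y = 0.00, J.y = 0.00 ✓; |VJ| = 59.80 ✓; ∠(GJ, JV) = 90.00° ✓; |GJ| = 8.600 ✓; bearing(G→S) − bearing(G→J) = 88.00° ✓; |GS| = 8.600 ✓; ∠(GS, SC) = 90.00° ✓; |SC| = 30.90 ✗.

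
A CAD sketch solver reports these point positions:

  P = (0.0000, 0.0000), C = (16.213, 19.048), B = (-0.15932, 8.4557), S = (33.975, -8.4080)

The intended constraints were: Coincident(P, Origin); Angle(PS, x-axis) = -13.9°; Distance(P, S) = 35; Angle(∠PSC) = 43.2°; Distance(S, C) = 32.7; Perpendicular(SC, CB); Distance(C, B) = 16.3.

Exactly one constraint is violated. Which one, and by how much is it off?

Distance(C, B) = 16.3 — off by 3.20.

P = (0.00, 0.00) ✓; PS at -13.90° ✓; |PS| = 35.00 ✓; ∠PSC = 43.20° ✓; |SC| = 32.70 ✓; ∠(SC, CB) = 90.00° ✓; |CB| = 19.50 ✗.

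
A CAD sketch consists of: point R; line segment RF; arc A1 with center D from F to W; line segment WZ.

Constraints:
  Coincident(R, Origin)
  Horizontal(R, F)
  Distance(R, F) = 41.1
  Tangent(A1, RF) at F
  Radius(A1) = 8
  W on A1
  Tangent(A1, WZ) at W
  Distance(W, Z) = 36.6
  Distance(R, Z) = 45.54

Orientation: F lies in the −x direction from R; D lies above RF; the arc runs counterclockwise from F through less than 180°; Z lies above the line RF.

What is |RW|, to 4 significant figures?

33.96

R is at the origin; RF is horizontal with |RF| = 41.1 and F on the −x side, so F = (-41.10, 0.000). Tangency of A1 to RF means the radius DF is perpendicular to RF, so D = F + (0, 8) = (-41.10, 8.000). Since DW ⟂ WZ (tangency), |DZ| = √(8.0² + 36.6²) = 37.46 regardless of where W sits on A1. So Z lies on both circle(R, 45.54) and circle(D, 37.46); the above-RF intersection is Z = (-21.69, 40.04). W is the foot of the tangent from Z: W = (-33.53, 5.412).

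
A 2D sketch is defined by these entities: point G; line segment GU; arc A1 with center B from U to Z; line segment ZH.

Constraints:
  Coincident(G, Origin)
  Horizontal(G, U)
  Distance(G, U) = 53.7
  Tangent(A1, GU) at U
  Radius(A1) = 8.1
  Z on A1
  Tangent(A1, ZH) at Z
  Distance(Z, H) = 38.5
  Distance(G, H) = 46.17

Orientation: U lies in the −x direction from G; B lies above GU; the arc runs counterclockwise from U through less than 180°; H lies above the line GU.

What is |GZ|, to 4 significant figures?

46.88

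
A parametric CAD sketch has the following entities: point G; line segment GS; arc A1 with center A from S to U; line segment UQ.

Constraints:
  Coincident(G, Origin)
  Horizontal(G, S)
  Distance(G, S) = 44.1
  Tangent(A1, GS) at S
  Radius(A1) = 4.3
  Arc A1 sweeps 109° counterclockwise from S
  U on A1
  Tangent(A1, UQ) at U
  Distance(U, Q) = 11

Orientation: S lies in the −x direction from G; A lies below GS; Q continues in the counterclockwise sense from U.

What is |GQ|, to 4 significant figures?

47.40

G is at the origin; G and S share the same y with |GS| = 44.1 and S on the −x side, so S = (-44.10, 0.000). Since A1 is tangent to GS there, AS ⟂ GS, so A = S + (0, -4.3) = (-44.10, -4.300). On A1, S sits at bearing 90° from A; a 109° counterclockwise sweep puts U at bearing 199°, so U = A + 4.3·(cos 199°, sin 199°) = (-48.17, -5.700). Since A1 is tangent to UQ there, AU ⟂ UQ, so UQ runs along (−sin 199°, cos 199°); with |UQ| = 11.0, Q = (-44.58, -16.10). Then |GQ| = |Q − G| = 47.40.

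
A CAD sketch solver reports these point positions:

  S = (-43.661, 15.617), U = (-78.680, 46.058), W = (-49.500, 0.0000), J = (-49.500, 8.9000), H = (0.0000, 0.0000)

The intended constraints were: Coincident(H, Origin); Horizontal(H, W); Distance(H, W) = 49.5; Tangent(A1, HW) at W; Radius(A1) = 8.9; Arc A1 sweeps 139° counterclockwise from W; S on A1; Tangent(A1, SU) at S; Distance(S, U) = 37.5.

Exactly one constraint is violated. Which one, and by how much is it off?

Distance(S, U) = 37.5 — off by 8.90.

H = (0.00, 0.00) ✓; H.y = 0.00, W.y = 0.00 ✓; |HW| = 49.50 ✓; ∠(JW, WH) = 90.00° ✓; |JW| = 8.900 ✓; bearing(J→S) − bearing(J→W) = 139.0° ✓; |JS| = 8.900 ✓; ∠(JS, SU) = 90.00° ✓; |SU| = 46.40 ✗.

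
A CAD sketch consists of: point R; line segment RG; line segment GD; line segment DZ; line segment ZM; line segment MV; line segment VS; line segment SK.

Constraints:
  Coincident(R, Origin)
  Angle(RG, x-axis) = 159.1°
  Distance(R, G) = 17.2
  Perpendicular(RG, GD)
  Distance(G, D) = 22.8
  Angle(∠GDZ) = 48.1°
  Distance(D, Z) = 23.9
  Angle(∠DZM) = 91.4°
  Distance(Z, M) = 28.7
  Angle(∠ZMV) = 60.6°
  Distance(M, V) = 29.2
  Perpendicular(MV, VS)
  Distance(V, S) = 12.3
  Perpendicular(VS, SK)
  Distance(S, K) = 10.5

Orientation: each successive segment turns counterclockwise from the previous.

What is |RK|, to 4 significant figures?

14.61

MV is perpendicular to VS, so VS runs at -41.00°; with |VS| = 12.3, S = (-21.39, -9.669). VS ⟂ SK, so SK runs at 49.00°; with |SK| = 10.5, K = (-14.50, -1.745). Then |RK| = |K − R| = 14.61.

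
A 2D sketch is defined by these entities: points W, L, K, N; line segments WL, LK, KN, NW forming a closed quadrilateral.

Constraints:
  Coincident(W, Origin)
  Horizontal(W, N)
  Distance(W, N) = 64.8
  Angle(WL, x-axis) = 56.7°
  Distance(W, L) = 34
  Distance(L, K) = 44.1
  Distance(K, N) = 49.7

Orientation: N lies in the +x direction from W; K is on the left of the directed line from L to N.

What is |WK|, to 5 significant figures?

75.717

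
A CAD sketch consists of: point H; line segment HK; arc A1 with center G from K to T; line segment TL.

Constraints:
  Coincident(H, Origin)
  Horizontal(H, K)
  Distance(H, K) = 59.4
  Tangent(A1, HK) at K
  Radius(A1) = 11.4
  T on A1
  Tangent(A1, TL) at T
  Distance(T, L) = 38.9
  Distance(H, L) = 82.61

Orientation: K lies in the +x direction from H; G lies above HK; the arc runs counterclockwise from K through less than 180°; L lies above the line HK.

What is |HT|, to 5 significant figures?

71.880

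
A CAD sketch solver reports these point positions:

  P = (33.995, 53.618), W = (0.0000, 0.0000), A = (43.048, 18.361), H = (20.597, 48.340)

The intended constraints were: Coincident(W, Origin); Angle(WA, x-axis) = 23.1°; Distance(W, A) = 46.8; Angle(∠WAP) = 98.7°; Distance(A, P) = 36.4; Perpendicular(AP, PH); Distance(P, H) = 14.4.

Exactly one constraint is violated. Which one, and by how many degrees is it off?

Perpendicular(AP, PH) — off by 7.10°.

W = (0.00, 0.00) ✓; WA at 23.10° ✓; |WA| = 46.80 ✓; ∠WAP = 98.70° ✓; |AP| = 36.40 ✓; ∠(AP, PH) = 97.10° ✗; |PH| = 14.40 ✓.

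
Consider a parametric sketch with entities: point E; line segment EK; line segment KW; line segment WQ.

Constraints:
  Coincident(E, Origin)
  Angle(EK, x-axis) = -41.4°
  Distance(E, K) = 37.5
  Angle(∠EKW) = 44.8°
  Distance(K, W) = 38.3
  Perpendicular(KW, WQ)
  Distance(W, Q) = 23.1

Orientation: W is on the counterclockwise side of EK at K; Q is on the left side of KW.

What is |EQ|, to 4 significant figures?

12.15

E is at the origin; EK runs at -41.4° with length 37.5, so K = 37.5·(cos -41.4°, sin -41.4°) = (28.13, -24.80). ∠EKW = 44.8°, so KW runs at -41.4° + (180° − 44.8°) = 93.80° from the x-axis; with |KW| = 38.3, W = K + 38.3·(cos 93.80°, sin 93.80°) = (25.59, 13.42). KW ⟂ WQ; with |WQ| = 23.1 on the left of KW, Q = W + 23.1·(-0.9978, -0.06627) = (2.542, 11.89). Then |EQ| = |Q − E| = 12.15.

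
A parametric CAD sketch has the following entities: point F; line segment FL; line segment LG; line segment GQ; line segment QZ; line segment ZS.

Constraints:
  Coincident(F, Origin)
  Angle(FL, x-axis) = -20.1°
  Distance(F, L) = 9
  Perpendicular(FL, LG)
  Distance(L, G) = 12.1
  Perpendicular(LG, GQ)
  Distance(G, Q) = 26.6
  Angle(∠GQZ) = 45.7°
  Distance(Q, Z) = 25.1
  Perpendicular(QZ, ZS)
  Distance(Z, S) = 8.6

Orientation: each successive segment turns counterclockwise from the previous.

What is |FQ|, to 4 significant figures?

21.36

F is at the origin; FL runs at -20.1° with length 9.0, so L = (8.452, -3.093). FL is perpendicular to LG, so LG runs at 69.90°; with |LG| = 12.1, G = (12.61, 8.270). The perpendicularity gives GQ at right angles to LG, so GQ runs at 159.9°; with |GQ| = 26.6, Q = (-12.37, 17.41). Then |FQ| = |Q − F| = 21.36.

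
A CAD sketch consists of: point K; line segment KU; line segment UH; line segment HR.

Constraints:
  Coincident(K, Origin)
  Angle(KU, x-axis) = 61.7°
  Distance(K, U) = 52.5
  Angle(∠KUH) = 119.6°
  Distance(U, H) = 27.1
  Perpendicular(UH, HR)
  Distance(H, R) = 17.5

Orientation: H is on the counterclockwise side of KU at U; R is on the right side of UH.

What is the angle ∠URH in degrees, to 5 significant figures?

57.147°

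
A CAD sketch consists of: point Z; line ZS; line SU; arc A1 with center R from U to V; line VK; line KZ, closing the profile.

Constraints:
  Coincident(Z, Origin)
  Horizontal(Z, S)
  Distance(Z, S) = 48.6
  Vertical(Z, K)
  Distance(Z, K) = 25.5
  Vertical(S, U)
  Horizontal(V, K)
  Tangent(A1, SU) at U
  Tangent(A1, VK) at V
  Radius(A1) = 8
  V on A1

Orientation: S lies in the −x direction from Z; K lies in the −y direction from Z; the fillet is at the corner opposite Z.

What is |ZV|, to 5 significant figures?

47.944

The virtual corner opposite Z is at (-48.600, -25.500). A1 meets SU tangentially, so RU is at right angles to SU and tangency of A1 to VK means the radius RV is perpendicular to VK, with radius 8.0, so the center R sits 8.0 in from both sides at R = (-40.600, -17.500). That places the tangent points at U = (-48.600, -17.500) on SU and V = (-40.600, -25.500) on VK. Then |ZV| = |V − Z| = 47.944.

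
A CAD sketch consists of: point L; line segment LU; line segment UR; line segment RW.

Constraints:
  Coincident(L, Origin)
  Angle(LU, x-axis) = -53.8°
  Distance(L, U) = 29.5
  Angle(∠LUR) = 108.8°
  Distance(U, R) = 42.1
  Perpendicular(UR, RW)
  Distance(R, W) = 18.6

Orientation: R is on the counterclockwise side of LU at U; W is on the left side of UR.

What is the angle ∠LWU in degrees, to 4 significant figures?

34.08°

∠LUR = 108.8°, so UR runs at -53.8° + (180° − 108.8°) = 17.40° from the x-axis; with |UR| = 42.1, R = U + 42.1·(cos 17.40°, sin 17.40°) = (57.60, -11.22). UR is perpendicular to RW; with |RW| = 18.6 on the left of UR, W = R + 18.6·(-0.2990, 0.9542) = (52.03, 6.533). Then cos ∠LWU = WL·WU / (|WL||WU|), giving 34.08°.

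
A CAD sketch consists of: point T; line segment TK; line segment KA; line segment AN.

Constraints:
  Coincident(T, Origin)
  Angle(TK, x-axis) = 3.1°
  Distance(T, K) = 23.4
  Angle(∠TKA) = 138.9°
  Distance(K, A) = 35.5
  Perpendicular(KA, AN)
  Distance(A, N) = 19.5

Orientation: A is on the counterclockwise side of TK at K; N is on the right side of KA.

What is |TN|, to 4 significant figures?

63.56

∠TKA = 138.9°, so KA runs at 3.1° + (180° − 138.9°) = 44.20° from the x-axis; with |KA| = 35.5, A = K + 35.5·(cos 44.20°, sin 44.20°) = (48.82, 26.01). KA is perpendicular to AN; with |AN| = 19.5 on the right of KA, N = A + 19.5·(0.6972, -0.7169) = (62.41, 12.04). Then |TN| = |N − T| = 63.56.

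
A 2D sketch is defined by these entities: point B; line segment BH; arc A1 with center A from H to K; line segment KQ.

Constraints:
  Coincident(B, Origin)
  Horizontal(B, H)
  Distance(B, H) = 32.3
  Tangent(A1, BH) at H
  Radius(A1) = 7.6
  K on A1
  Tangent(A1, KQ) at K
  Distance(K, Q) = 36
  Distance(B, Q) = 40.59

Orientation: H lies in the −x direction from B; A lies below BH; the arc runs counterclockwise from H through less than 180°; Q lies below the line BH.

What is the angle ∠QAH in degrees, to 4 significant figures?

147.5°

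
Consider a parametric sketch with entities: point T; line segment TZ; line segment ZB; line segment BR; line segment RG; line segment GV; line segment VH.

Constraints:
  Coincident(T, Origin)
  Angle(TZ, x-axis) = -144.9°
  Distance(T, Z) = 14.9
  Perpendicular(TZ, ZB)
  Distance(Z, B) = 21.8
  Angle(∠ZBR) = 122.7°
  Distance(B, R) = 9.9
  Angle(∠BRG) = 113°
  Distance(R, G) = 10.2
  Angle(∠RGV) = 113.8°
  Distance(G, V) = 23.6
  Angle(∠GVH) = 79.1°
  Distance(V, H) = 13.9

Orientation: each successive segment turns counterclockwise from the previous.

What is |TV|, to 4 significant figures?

3.038

T is at the origin; TZ runs at -144.9° with length 14.9, so Z = (-12.19, -8.568). The perpendicularity gives ZB at right angles to TZ, so ZB runs at -54.90°; with |ZB| = 21.8, B = (0.3447, -26.40). ∠ZBR = 122.7° gives BR at 2.400° from the x-axis; with |BR| = 9.9, R = (10.24, -25.99). ∠BRG = 113.0° gives RG at 69.40° from the x-axis; with |RG| = 10.2, G = (13.82, -16.44). ∠RGV = 113.8° gives GV at 135.6° from the x-axis; with |GV| = 23.6, V = (-3.037, 0.07119). Then |TV| = |V − T| = 3.038.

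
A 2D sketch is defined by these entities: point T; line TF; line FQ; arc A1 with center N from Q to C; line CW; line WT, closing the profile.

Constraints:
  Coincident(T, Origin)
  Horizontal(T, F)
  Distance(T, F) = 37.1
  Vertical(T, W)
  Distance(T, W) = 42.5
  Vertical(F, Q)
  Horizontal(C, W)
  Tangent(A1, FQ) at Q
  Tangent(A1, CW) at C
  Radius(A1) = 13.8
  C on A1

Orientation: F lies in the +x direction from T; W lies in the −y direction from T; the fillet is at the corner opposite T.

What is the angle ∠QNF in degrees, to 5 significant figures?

64.320°

The virtual corner opposite T is at (37.100, -42.500). Since A1 is tangent to FQ there, NQ ⟂ FQ and tangency of A1 to CW means the radius NC is perpendicular to CW, with radius 13.8, so the center N sits 13.8 in from both sides at N = (23.300, -28.700). That places the tangent points at Q = (37.100, -28.700) on FQ and C = (23.300, -42.500) on CW. Then cos ∠QNF = NQ·NF / (|NQ||NF|), giving 64.320°.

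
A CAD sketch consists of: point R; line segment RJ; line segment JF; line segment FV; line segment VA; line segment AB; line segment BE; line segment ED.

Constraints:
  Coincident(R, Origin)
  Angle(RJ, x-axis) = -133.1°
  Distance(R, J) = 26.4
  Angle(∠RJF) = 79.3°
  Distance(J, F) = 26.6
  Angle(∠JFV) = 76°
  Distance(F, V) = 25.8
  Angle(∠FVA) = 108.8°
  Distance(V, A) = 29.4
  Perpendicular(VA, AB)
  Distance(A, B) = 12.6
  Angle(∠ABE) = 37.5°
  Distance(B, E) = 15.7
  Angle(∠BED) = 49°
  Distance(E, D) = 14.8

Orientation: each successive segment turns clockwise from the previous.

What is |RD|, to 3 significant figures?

19.1

R is at the origin; RJ runs at -133.1° with length 26.4, so J = (-18.0, -19.3). ∠RJF = 79.3° gives JF at 126° from the x-axis; with |JF| = 26.6, F = (-33.7, 2.19). ∠JFV = 76.0° gives FV at 22.2° from the x-axis; with |FV| = 25.8, V = (-9.86, 11.9). ∠FVA = 108.8° gives VA at -49.0° from the x-axis; with |VA| = 29.4, A = (9.43, -10.3). VA ⟂ AB, so AB runs at -139°; with |AB| = 12.6, B = (-0.0823, -18.5). ∠ABE = 37.5° gives BE at 78.5° from the x-axis; with |BE| = 15.7, E = (3.05, -3.13). ∠BED = 49.0° gives ED at -52.5° from the x-axis; with |ED| = 14.8, D = (12.1, -14.9). Then |RD| = |D − R| = 19.1.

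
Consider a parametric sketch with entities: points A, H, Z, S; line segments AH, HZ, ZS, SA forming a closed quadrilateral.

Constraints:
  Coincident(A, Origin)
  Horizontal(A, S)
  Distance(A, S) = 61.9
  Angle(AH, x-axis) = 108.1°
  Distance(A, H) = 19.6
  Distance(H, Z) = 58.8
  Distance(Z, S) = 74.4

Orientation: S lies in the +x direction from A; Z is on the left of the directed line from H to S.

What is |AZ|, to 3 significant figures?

72.1

A is at the origin; AS is horizontal with |AS| = 61.9 and S in +x, so S = (61.9, 0). AH runs at 108.1° with |AH| = 19.6, so H = (-6.09, 18.6). Z is determined by |HZ| = 58.8 and |ZS| = 74.4 together: it lies at the intersection of circle(H, 58.8) and circle(S, 74.4). With |HS| = 70.5, the foot of the radical line on HS is 20.5 from H and the perpendicular offset is √(58.8² − 20.5²) = 55.1. Taking the left-of-HS solution: Z = (28.3, 66.4).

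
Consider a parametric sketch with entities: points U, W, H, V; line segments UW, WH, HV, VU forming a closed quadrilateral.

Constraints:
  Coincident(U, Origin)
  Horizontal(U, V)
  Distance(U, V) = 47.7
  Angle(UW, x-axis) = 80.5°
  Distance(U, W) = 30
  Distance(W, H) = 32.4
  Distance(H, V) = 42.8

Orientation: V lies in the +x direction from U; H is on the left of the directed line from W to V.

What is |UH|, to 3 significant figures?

54.1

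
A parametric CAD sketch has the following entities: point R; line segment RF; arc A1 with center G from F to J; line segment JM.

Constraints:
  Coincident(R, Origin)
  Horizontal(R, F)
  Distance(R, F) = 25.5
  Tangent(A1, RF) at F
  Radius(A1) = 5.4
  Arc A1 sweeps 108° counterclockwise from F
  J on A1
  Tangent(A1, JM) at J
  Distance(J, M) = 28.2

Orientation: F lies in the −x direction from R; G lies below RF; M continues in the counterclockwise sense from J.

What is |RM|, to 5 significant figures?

40.361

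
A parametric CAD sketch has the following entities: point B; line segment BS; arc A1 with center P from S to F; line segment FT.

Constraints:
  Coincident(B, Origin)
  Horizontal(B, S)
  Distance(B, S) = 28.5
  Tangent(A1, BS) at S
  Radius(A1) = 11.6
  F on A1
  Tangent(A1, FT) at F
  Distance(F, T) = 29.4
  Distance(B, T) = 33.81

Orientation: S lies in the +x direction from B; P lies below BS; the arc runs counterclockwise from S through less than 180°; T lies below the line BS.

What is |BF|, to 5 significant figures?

19.193

B is at the origin; BS is horizontal with |BS| = 28.5 and S on the +x side, so S = (28.500, 0.0000). A1 meets BS tangentially, so PS is at right angles to BS, so P = S + (0, -11.6) = (28.500, -11.600). Since PF ⟂ FT (tangency), |PT| = √(11.6² + 29.4²) = 31.606 regardless of where F sits on A1. So T lies on both circle(B, 33.81) and circle(P, 31.606); the below-BS intersection is T = (5.5670, -33.349). F is the foot of the tangent from T: F = (17.986, -6.7001).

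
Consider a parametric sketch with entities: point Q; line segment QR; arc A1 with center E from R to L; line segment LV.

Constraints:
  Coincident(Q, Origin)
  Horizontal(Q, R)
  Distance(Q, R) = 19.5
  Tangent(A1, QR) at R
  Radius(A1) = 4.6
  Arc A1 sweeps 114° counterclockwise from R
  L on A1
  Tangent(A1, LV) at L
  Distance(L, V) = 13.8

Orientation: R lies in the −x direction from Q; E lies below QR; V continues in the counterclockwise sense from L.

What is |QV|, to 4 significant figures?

26.29

Q is at the origin; Q and R share the same y with |QR| = 19.5 and R on the −x side, so R = (-19.50, 0.000). A1 meets QR tangentially, so ER is at right angles to QR, so E = R + (0, -4.6) = (-19.50, -4.600). On A1, R sits at bearing 90° from E; a 114° counterclockwise sweep puts L at bearing 204°, so L = E + 4.6·(cos 204°, sin 204°) = (-23.70, -6.471). A1 meets LV tangentially, so EL is at right angles to LV, so LV runs along (−sin 204°, cos 204°); with |LV| = 13.8, V = (-18.09, -19.08). Then |QV| = |V − Q| = 26.29.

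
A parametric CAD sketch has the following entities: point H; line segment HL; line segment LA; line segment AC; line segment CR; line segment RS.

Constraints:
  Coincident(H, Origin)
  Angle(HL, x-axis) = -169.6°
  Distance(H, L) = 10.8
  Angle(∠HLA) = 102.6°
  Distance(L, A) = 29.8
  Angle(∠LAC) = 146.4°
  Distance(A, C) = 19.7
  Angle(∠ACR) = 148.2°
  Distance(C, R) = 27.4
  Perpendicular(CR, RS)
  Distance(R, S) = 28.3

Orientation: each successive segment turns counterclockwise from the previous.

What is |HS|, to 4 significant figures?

50.45

∠ACR = 148.2° gives CR at -26.80° from the x-axis; with |CR| = 27.4, R = (22.95, -60.90). CR ⟂ RS, so RS runs at 63.20°; with |RS| = 28.3, S = (35.71, -35.64). Then |HS| = |S − H| = 50.45.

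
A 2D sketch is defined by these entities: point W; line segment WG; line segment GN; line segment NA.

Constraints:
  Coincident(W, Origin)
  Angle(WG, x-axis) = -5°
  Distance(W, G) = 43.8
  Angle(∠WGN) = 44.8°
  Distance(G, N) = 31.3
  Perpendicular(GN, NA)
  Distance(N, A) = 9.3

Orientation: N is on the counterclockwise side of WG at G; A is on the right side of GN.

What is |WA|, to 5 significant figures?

40.164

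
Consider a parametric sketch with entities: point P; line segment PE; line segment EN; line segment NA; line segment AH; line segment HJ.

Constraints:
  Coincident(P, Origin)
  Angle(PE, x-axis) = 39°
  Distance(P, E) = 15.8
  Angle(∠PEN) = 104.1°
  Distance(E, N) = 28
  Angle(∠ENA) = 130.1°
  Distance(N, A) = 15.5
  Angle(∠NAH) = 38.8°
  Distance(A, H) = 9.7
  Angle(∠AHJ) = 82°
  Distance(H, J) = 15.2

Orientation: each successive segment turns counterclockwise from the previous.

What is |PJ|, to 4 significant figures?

42.17

∠NAH = 38.8° gives AH at -54.00° from the x-axis; with |AH| = 9.7, H = (-8.766, 31.56). ∠AHJ = 82.0° gives HJ at 44.00° from the x-axis; with |HJ| = 15.2, J = (2.168, 42.12). Then |PJ| = |J − P| = 42.17.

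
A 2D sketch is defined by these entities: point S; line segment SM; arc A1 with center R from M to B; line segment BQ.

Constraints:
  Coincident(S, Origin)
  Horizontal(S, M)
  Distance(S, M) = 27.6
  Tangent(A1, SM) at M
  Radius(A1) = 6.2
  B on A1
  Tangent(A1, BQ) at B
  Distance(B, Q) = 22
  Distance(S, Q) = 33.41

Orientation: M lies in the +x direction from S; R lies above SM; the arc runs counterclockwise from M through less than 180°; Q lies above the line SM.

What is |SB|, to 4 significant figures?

34.01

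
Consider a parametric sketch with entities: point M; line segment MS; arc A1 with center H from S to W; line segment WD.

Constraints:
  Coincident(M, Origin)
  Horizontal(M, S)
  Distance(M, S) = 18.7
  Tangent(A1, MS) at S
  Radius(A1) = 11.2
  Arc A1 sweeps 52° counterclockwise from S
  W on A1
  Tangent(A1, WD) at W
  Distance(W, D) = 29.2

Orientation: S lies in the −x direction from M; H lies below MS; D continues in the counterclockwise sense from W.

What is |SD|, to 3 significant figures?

38.3

On A1, S sits at bearing 90° from H; a 52° counterclockwise sweep puts W at bearing 142°, so W = H + 11.2·(cos 142°, sin 142°) = (-27.5, -4.30). Tangency of A1 to WD means the radius HW is perpendicular to WD, so WD runs along (−sin 142°, cos 142°); with |WD| = 29.2, D = (-45.5, -27.3). Then |SD| = |D − S| = 38.3.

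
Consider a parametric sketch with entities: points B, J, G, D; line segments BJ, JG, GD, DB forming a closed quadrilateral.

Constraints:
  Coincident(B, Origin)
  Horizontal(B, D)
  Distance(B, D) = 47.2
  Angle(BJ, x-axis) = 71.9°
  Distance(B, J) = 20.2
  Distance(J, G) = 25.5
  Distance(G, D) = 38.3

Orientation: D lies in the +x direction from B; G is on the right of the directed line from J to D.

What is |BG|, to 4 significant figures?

11.20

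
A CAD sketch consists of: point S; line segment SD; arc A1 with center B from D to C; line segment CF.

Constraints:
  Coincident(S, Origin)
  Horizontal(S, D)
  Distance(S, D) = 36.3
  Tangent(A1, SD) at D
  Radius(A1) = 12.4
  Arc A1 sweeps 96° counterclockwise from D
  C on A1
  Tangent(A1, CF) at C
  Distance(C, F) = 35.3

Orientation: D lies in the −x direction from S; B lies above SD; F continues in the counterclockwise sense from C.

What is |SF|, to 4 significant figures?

56.10

S is at the origin; SD is horizontal with |SD| = 36.3 and D on the −x side, so D = (-36.30, 0.000). A1 meets SD tangentially, so BD is at right angles to SD, so B = D + (0, 12.4) = (-36.30, 12.40). On A1, D sits at bearing -90° from B; a 96° counterclockwise sweep puts C at bearing 6°, so C = B + 12.4·(cos 6°, sin 6°) = (-23.97, 13.70). Since A1 is tangent to CF there, BC ⟂ CF, so CF runs along (−sin 6°, cos 6°); with |CF| = 35.3, F = (-27.66, 48.80). Then |SF| = |F − S| = 56.10.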